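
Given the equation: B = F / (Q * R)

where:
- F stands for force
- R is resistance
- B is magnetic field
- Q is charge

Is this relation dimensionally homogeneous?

No

F (force) has dimensions [L M T^-2].
R (resistance) has dimensions [I^-2 L^2 M T^-3].
B (magnetic field) has dimensions [I^-1 M T^-2].
Q (charge) has dimensions [I T].

Left side: [I^-1 M T^-2]
Right side: [I L^-1]

The two sides have different dimensions, so the equation is NOT dimensionally consistent.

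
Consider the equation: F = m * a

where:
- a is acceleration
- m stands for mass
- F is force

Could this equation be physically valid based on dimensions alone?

Yes

a (acceleration) has dimensions [L T^-2].
m (mass) has dimensions [M].
F (force) has dimensions [L M T^-2].

Left side: [L M T^-2]
Right side: [L M T^-2]

Both sides have the same dimensions, so the equation is dimensionally consistent.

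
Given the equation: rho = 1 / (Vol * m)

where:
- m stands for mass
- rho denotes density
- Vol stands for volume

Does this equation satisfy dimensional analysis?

No

m (mass) has dimensions [M].
rho (density) has dimensions [L^-3 M].
Vol (volume) has dimensions [L^3].

Left side: [L^-3 M]
Right side: [L^-3 M^-1]

The two sides have different dimensions, so the equation is NOT dimensionally consistent.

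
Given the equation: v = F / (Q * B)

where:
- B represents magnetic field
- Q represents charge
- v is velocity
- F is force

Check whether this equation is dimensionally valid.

Yes

B (magnetic field) has dimensions [I^-1 M T^-2].
Q (charge) has dimensions [I T].
v (velocity) has dimensions [L T^-1].
F (force) has dimensions [L M T^-2].

Left side: [L T^-1]
Right side: [L T^-1]

Both sides have the same dimensions, so the equation is dimensionally consistent.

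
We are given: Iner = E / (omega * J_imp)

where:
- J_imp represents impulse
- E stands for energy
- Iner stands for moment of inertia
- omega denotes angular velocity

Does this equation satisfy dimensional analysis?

No

J_imp (impulse) has dimensions [L M T^-1].
E (energy) has dimensions [L^2 M T^-2].
Iner (moment of inertia) has dimensions [L^2 M].
omega (angular velocity) has dimensions [T^-1].

Left side: [L^2 M]
Right side: [L]

The two sides have different dimensions, so the equation is NOT dimensionally consistent.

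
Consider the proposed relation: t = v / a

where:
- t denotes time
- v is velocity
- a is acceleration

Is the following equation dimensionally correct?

Yes

t (time) has dimensions [T].
v (velocity) has dimensions [L T^-1].
a (acceleration) has dimensions [L T^-2].

Left side: [T]
Right side: [T]

Both sides have the same dimensions, so the equation is dimensionally consistent.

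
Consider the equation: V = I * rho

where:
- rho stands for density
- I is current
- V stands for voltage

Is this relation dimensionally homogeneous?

No

rho (density) has dimensions [L^-3 M].
I (current) has dimensions [I].
V (voltage) has dimensions [I^-1 L^2 M T^-3].

Left side: [I^-1 L^2 M T^-3]
Right side: [I L^-3 M]

The two sides have different dimensions, so the equation is NOT dimensionally consistent.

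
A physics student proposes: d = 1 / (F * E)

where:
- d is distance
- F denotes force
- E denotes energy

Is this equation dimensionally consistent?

No

d (distance) has dimensions [L].
F (force) has dimensions [L M T^-2].
E (energy) has dimensions [L^2 M T^-2].

Left side: [L]
Right side: [L^-3 M^-2 T^4]

The two sides have different dimensions, so the equation is NOT dimensionally consistent.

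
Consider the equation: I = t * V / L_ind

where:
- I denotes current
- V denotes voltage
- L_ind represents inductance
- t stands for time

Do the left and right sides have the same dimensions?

Yes

I (current) has dimensions [I].
V (voltage) has dimensions [I^-1 L^2 M T^-3].
L_ind (inductance) has dimensions [I^-2 L^2 M T^-2].
t (time) has dimensions [T].

Left side: [I]
Right side: [I]

Both sides have the same dimensions, so the equation is dimensionally consistent.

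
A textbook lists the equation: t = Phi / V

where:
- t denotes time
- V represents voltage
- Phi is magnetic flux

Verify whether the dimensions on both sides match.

Yes

t (time) has dimensions [T].
V (voltage) has dimensions [I^-1 L^2 M T^-3].
Phi (magnetic flux) has dimensions [I^-1 L^2 M T^-2].

Left side: [T]
Right side: [T]

Both sides have the same dimensions, so the equation is dimensionally consistent.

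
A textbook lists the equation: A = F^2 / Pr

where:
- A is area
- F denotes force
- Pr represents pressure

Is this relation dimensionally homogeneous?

No

A (area) has dimensions [L^2].
F (force) has dimensions [L M T^-2].
Pr (pressure) has dimensions [L^-1 M T^-2].

Left side: [L^2]
Right side: [L^3 M T^-2]

The two sides have different dimensions, so the equation is NOT dimensionally consistent.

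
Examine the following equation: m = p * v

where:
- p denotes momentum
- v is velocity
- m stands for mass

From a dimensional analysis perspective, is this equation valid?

No

p (momentum) has dimensions [L M T^-1].
v (velocity) has dimensions [L T^-1].
m (mass) has dimensions [M].

Left side: [M]
Right side: [L^2 M T^-2]

The two sides have different dimensions, so the equation is NOT dimensionally consistent.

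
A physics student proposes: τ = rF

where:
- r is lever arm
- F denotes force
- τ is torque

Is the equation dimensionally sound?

Yes

r (lever arm) has dimensions [L].
F (force) has dimensions [L M T^-2].
τ (torque) has dimensions [L^2 M T^-2].

Left side: [L^2 M T^-2]
Right side: [L^2 M T^-2]

Both sides have the same dimensions, so the equation is dimensionally consistent.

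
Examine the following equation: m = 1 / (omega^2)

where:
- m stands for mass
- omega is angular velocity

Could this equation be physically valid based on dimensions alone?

No

m (mass) has dimensions [M].
omega (angular velocity) has dimensions [T^-1].

Left side: [M]
Right side: [T^2]

The two sides have different dimensions, so the equation is NOT dimensionally consistent.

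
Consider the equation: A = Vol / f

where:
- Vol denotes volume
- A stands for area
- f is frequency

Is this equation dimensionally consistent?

No

Vol (volume) has dimensions [L^3].
A (area) has dimensions [L^2].
f (frequency) has dimensions [T^-1].

Left side: [L^2]
Right side: [L^3 T]

The two sides have different dimensions, so the equation is NOT dimensionally consistent.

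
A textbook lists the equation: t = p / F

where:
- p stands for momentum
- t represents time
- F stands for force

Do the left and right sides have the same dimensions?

Yes

p (momentum) has dimensions [L M T^-1].
t (time) has dimensions [T].
F (force) has dimensions [L M T^-2].

Left side: [T]
Right side: [T]

Both sides have the same dimensions, so the equation is dimensionally consistent.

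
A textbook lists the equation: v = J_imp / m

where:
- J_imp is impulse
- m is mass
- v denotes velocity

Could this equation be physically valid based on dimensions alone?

Yes

J_imp (impulse) has dimensions [L M T^-1].
m (mass) has dimensions [M].
v (velocity) has dimensions [L T^-1].

Left side: [L T^-1]
Right side: [L T^-1]

Both sides have the same dimensions, so the equation is dimensionally consistent.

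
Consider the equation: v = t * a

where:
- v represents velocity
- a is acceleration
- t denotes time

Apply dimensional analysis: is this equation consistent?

Yes

v (velocity) has dimensions [L T^-1].
a (acceleration) has dimensions [L T^-2].
t (time) has dimensions [T].

Left side: [L T^-1]
Right side: [L T^-1]

Both sides have the same dimensions, so the equation is dimensionally consistent.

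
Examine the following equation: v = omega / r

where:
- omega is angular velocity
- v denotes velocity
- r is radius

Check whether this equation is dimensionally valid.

No

omega (angular velocity) has dimensions [T^-1].
v (velocity) has dimensions [L T^-1].
r (radius) has dimensions [L].

Left side: [L T^-1]
Right side: [L^-1 T^-1]

The two sides have different dimensions, so the equation is NOT dimensionally consistent.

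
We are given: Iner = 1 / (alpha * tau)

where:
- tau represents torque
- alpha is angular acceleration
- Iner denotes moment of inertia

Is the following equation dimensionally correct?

No

tau (torque) has dimensions [L^2 M T^-2].
alpha (angular acceleration) has dimensions [T^-2].
Iner (moment of inertia) has dimensions [L^2 M].

Left side: [L^2 M]
Right side: [L^-2 M^-1 T^4]

The two sides have different dimensions, so the equation is NOT dimensionally consistent.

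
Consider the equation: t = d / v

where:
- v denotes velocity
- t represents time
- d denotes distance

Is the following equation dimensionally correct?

Yes

v (velocity) has dimensions [L T^-1].
t (time) has dimensions [T].
d (distance) has dimensions [L].

Left side: [T]
Right side: [T]

Both sides have the same dimensions, so the equation is dimensionally consistent.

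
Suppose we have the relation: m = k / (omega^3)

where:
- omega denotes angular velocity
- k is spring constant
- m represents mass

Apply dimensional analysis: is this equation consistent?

No

omega (angular velocity) has dimensions [T^-1].
k (spring constant) has dimensions [M T^-2].
m (mass) has dimensions [M].

Left side: [M]
Right side: [M T]

The two sides have different dimensions, so the equation is NOT dimensionally consistent.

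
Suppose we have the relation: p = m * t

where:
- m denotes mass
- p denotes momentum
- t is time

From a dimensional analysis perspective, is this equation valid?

No

m (mass) has dimensions [M].
p (momentum) has dimensions [L M T^-1].
t (time) has dimensions [T].

Left side: [L M T^-1]
Right side: [M T]

The two sides have different dimensions, so the equation is NOT dimensionally consistent.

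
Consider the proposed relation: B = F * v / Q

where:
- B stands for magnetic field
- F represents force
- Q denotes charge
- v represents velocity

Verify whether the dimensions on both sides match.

No

B (magnetic field) has dimensions [I^-1 M T^-2].
F (force) has dimensions [L M T^-2].
Q (charge) has dimensions [I T].
v (velocity) has dimensions [L T^-1].

Left side: [I^-1 M T^-2]
Right side: [I^-1 L^2 M T^-4]

The two sides have different dimensions, so the equation is NOT dimensionally consistent.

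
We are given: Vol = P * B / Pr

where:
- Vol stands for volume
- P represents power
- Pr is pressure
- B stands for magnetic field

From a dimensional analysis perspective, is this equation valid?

No

Vol (volume) has dimensions [L^3].
P (power) has dimensions [L^2 M T^-3].
Pr (pressure) has dimensions [L^-1 M T^-2].
B (magnetic field) has dimensions [I^-1 M T^-2].

Left side: [L^3]
Right side: [I^-1 L^3 M T^-3]

The two sides have different dimensions, so the equation is NOT dimensionally consistent.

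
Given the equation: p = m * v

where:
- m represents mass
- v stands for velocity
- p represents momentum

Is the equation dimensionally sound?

Yes

m (mass) has dimensions [M].
v (velocity) has dimensions [L T^-1].
p (momentum) has dimensions [L M T^-1].

Left side: [L M T^-1]
Right side: [L M T^-1]

Both sides have the same dimensions, so the equation is dimensionally consistent.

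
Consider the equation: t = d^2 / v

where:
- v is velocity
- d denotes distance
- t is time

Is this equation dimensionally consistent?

No

v (velocity) has dimensions [L T^-1].
d (distance) has dimensions [L].
t (time) has dimensions [T].

Left side: [T]
Right side: [L T]

The two sides have different dimensions, so the equation is NOT dimensionally consistent.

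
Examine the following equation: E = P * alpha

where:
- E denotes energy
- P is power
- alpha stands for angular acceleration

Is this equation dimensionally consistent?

No

E (energy) has dimensions [L^2 M T^-2].
P (power) has dimensions [L^2 M T^-3].
alpha (angular acceleration) has dimensions [T^-2].

Left side: [L^2 M T^-2]
Right side: [L^2 M T^-5]

The two sides have different dimensions, so the equation is NOT dimensionally consistent.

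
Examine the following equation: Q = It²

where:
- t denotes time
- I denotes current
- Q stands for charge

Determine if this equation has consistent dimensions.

No

t (time) has dimensions [T].
I (current) has dimensions [I].
Q (charge) has dimensions [I T].

Left side: [I T]
Right side: [I T^2]

The two sides have different dimensions, so the equation is NOT dimensionally consistent.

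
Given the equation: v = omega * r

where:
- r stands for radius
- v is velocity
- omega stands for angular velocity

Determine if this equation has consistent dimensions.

Yes

r (radius) has dimensions [L].
v (velocity) has dimensions [L T^-1].
omega (angular velocity) has dimensions [T^-1].

Left side: [L T^-1]
Right side: [L T^-1]

Both sides have the same dimensions, so the equation is dimensionally consistent.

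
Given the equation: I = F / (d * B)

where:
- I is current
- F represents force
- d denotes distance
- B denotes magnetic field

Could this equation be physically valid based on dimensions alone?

Yes

I (current) has dimensions [I].
F (force) has dimensions [L M T^-2].
d (distance) has dimensions [L].
B (magnetic field) has dimensions [I^-1 M T^-2].

Left side: [I]
Right side: [I]

Both sides have the same dimensions, so the equation is dimensionally consistent.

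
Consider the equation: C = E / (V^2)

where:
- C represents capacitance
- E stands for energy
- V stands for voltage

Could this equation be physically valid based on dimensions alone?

Yes

C (capacitance) has dimensions [I^2 L^-2 M^-1 T^4].
E (energy) has dimensions [L^2 M T^-2].
V (voltage) has dimensions [I^-1 L^2 M T^-3].

Left side: [I^2 L^-2 M^-1 T^4]
Right side: [I^2 L^-2 M^-1 T^4]

Both sides have the same dimensions, so the equation is dimensionally consistent.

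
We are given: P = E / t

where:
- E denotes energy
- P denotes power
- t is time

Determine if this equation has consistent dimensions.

Yes

E (energy) has dimensions [L^2 M T^-2].
P (power) has dimensions [L^2 M T^-3].
t (time) has dimensions [T].

Left side: [L^2 M T^-3]
Right side: [L^2 M T^-3]

Both sides have the same dimensions, so the equation is dimensionally consistent.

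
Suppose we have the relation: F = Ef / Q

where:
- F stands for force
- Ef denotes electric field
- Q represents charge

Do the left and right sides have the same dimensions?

No

F (force) has dimensions [L M T^-2].
Ef (electric field) has dimensions [I^-1 L M T^-3].
Q (charge) has dimensions [I T].

Left side: [L M T^-2]
Right side: [I^-2 L M T^-4]

The two sides have different dimensions, so the equation is NOT dimensionally consistent.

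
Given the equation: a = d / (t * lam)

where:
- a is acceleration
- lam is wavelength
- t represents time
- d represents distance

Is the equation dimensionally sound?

No

a (acceleration) has dimensions [L T^-2].
lam (wavelength) has dimensions [L].
t (time) has dimensions [T].
d (distance) has dimensions [L].

Left side: [L T^-2]
Right side: [T^-1]

The two sides have different dimensions, so the equation is NOT dimensionally consistent.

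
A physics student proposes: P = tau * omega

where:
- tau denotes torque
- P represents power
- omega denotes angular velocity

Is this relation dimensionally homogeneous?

Yes

tau (torque) has dimensions [L^2 M T^-2].
P (power) has dimensions [L^2 M T^-3].
omega (angular velocity) has dimensions [T^-1].

Left side: [L^2 M T^-3]
Right side: [L^2 M T^-3]

Both sides have the same dimensions, so the equation is dimensionally consistent.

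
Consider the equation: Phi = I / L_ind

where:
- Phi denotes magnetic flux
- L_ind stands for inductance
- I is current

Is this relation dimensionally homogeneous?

No

Phi (magnetic flux) has dimensions [I^-1 L^2 M T^-2].
L_ind (inductance) has dimensions [I^-2 L^2 M T^-2].
I (current) has dimensions [I].

Left side: [I^-1 L^2 M T^-2]
Right side: [I^3 L^-2 M^-1 T^2]

The two sides have different dimensions, so the equation is NOT dimensionally consistent.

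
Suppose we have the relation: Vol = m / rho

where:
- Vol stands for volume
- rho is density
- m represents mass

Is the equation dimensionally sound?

Yes

Vol (volume) has dimensions [L^3].
rho (density) has dimensions [L^-3 M].
m (mass) has dimensions [M].

Left side: [L^3]
Right side: [L^3]

Both sides have the same dimensions, so the equation is dimensionally consistent.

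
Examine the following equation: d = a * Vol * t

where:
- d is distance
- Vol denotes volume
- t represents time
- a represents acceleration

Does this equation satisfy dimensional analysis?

No

d (distance) has dimensions [L].
Vol (volume) has dimensions [L^3].
t (time) has dimensions [T].
a (acceleration) has dimensions [L T^-2].

Left side: [L]
Right side: [L^4 T^-1]

The two sides have different dimensions, so the equation is NOT dimensionally consistent.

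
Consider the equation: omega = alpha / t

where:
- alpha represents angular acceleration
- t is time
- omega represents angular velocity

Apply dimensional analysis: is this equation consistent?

No

alpha (angular acceleration) has dimensions [T^-2].
t (time) has dimensions [T].
omega (angular velocity) has dimensions [T^-1].

Left side: [T^-1]
Right side: [T^-3]

The two sides have different dimensions, so the equation is NOT dimensionally consistent.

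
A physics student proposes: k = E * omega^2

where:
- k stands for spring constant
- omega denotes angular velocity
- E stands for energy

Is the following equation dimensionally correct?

No

k (spring constant) has dimensions [M T^-2].
omega (angular velocity) has dimensions [T^-1].
E (energy) has dimensions [L^2 M T^-2].

Left side: [M T^-2]
Right side: [L^2 M T^-4]

The two sides have different dimensions, so the equation is NOT dimensionally consistent.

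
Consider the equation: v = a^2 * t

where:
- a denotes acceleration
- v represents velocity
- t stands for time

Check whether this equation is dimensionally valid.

No

a (acceleration) has dimensions [L T^-2].
v (velocity) has dimensions [L T^-1].
t (time) has dimensions [T].

Left side: [L T^-1]
Right side: [L^2 T^-3]

The two sides have different dimensions, so the equation is NOT dimensionally consistent.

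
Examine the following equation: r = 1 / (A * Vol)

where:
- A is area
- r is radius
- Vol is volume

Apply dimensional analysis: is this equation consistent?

No

A (area) has dimensions [L^2].
r (radius) has dimensions [L].
Vol (volume) has dimensions [L^3].

Left side: [L]
Right side: [L^-5]

The two sides have different dimensions, so the equation is NOT dimensionally consistent.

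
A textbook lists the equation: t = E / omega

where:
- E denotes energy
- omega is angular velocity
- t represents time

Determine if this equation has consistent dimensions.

No

E (energy) has dimensions [L^2 M T^-2].
omega (angular velocity) has dimensions [T^-1].
t (time) has dimensions [T].

Left side: [T]
Right side: [L^2 M T^-1]

The two sides have different dimensions, so the equation is NOT dimensionally consistent.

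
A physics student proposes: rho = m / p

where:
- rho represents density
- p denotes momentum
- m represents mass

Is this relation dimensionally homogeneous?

No

rho (density) has dimensions [L^-3 M].
p (momentum) has dimensions [L M T^-1].
m (mass) has dimensions [M].

Left side: [L^-3 M]
Right side: [L^-1 T]

The two sides have different dimensions, so the equation is NOT dimensionally consistent.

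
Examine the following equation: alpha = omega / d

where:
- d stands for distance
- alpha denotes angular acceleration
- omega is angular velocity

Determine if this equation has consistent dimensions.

No

d (distance) has dimensions [L].
alpha (angular acceleration) has dimensions [T^-2].
omega (angular velocity) has dimensions [T^-1].

Left side: [T^-2]
Right side: [L^-1 T^-1]

The two sides have different dimensions, so the equation is NOT dimensionally consistent.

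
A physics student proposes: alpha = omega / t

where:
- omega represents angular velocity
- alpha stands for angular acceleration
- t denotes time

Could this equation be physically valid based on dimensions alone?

Yes

omega (angular velocity) has dimensions [T^-1].
alpha (angular acceleration) has dimensions [T^-2].
t (time) has dimensions [T].

Left side: [T^-2]
Right side: [T^-2]

Both sides have the same dimensions, so the equation is dimensionally consistent.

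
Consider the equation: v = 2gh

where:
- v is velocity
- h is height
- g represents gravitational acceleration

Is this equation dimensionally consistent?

No

v (velocity) has dimensions [L T^-1].
h (height) has dimensions [L].
g (gravitational acceleration) has dimensions [L T^-2].

Left side: [L T^-1]
Right side: [L^2 T^-2]

The two sides have different dimensions, so the equation is NOT dimensionally consistent.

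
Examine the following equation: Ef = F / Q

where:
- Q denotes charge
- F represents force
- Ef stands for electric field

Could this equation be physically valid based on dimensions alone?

Yes

Q (charge) has dimensions [I T].
F (force) has dimensions [L M T^-2].
Ef (electric field) has dimensions [I^-1 L M T^-3].

Left side: [I^-1 L M T^-3]
Right side: [I^-1 L M T^-3]

Both sides have the same dimensions, so the equation is dimensionally consistent.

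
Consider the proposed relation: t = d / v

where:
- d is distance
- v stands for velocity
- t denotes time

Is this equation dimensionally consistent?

Yes

d (distance) has dimensions [L].
v (velocity) has dimensions [L T^-1].
t (time) has dimensions [T].

Left side: [T]
Right side: [T]

Both sides have the same dimensions, so the equation is dimensionally consistent.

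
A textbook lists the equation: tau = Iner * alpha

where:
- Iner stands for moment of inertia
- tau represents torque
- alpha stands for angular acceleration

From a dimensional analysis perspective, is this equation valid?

Yes

Iner (moment of inertia) has dimensions [L^2 M].
tau (torque) has dimensions [L^2 M T^-2].
alpha (angular acceleration) has dimensions [T^-2].

Left side: [L^2 M T^-2]
Right side: [L^2 M T^-2]

Both sides have the same dimensions, so the equation is dimensionally consistent.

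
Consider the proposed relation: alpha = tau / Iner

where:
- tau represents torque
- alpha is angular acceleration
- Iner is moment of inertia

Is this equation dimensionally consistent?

Yes

tau (torque) has dimensions [L^2 M T^-2].
alpha (angular acceleration) has dimensions [T^-2].
Iner (moment of inertia) has dimensions [L^2 M].

Left side: [T^-2]
Right side: [T^-2]

Both sides have the same dimensions, so the equation is dimensionally consistent.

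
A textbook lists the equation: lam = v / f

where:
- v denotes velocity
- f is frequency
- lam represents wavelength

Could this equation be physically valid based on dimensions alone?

Yes

v (velocity) has dimensions [L T^-1].
f (frequency) has dimensions [T^-1].
lam (wavelength) has dimensions [L].

Left side: [L]
Right side: [L]

Both sides have the same dimensions, so the equation is dimensionally consistent.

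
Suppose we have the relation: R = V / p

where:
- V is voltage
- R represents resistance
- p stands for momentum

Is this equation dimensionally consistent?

No

V (voltage) has dimensions [I^-1 L^2 M T^-3].
R (resistance) has dimensions [I^-2 L^2 M T^-3].
p (momentum) has dimensions [L M T^-1].

Left side: [I^-2 L^2 M T^-3]
Right side: [I^-1 L T^-2]

The two sides have different dimensions, so the equation is NOT dimensionally consistent.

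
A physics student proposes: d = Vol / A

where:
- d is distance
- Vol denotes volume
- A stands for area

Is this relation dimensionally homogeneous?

Yes

d (distance) has dimensions [L].
Vol (volume) has dimensions [L^3].
A (area) has dimensions [L^2].

Left side: [L]
Right side: [L]

Both sides have the same dimensions, so the equation is dimensionally consistent.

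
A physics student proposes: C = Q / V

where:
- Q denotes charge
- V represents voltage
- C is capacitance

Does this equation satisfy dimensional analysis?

Yes

Q (charge) has dimensions [I T].
V (voltage) has dimensions [I^-1 L^2 M T^-3].
C (capacitance) has dimensions [I^2 L^-2 M^-1 T^4].

Left side: [I^2 L^-2 M^-1 T^4]
Right side: [I^2 L^-2 M^-1 T^4]

Both sides have the same dimensions, so the equation is dimensionally consistent.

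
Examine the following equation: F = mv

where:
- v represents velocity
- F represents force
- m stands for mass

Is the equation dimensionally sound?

No

v (velocity) has dimensions [L T^-1].
F (force) has dimensions [L M T^-2].
m (mass) has dimensions [M].

Left side: [L M T^-2]
Right side: [L M T^-1]

The two sides have different dimensions, so the equation is NOT dimensionally consistent.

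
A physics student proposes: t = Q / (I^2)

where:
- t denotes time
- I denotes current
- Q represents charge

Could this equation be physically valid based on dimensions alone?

No

t (time) has dimensions [T].
I (current) has dimensions [I].
Q (charge) has dimensions [I T].

Left side: [T]
Right side: [I^-1 T]

The two sides have different dimensions, so the equation is NOT dimensionally consistent.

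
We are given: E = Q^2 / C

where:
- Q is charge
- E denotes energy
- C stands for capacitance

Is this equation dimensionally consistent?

Yes

Q (charge) has dimensions [I T].
E (energy) has dimensions [L^2 M T^-2].
C (capacitance) has dimensions [I^2 L^-2 M^-1 T^4].

Left side: [L^2 M T^-2]
Right side: [L^2 M T^-2]

Both sides have the same dimensions, so the equation is dimensionally consistent.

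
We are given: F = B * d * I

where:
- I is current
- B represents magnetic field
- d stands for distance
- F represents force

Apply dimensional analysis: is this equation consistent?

Yes

I (current) has dimensions [I].
B (magnetic field) has dimensions [I^-1 M T^-2].
d (distance) has dimensions [L].
F (force) has dimensions [L M T^-2].

Left side: [L M T^-2]
Right side: [L M T^-2]

Both sides have the same dimensions, so the equation is dimensionally consistent.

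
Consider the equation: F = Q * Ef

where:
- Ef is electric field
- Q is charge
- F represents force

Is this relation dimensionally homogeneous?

Yes

Ef (electric field) has dimensions [I^-1 L M T^-3].
Q (charge) has dimensions [I T].
F (force) has dimensions [L M T^-2].

Left side: [L M T^-2]
Right side: [L M T^-2]

Both sides have the same dimensions, so the equation is dimensionally consistent.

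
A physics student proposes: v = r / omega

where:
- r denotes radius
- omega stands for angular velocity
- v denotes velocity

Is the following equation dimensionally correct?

No

r (radius) has dimensions [L].
omega (angular velocity) has dimensions [T^-1].
v (velocity) has dimensions [L T^-1].

Left side: [L T^-1]
Right side: [L T]

The two sides have different dimensions, so the equation is NOT dimensionally consistent.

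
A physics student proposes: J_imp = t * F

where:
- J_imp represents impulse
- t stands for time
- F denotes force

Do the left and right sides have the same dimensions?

Yes

J_imp (impulse) has dimensions [L M T^-1].
t (time) has dimensions [T].
F (force) has dimensions [L M T^-2].

Left side: [L M T^-1]
Right side: [L M T^-1]

Both sides have the same dimensions, so the equation is dimensionally consistent.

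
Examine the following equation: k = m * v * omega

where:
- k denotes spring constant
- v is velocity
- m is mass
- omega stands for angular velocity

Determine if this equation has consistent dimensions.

No

k (spring constant) has dimensions [M T^-2].
v (velocity) has dimensions [L T^-1].
m (mass) has dimensions [M].
omega (angular velocity) has dimensions [T^-1].

Left side: [M T^-2]
Right side: [L M T^-2]

The two sides have different dimensions, so the equation is NOT dimensionally consistent.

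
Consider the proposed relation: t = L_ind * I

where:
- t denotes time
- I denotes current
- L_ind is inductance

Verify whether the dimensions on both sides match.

No

t (time) has dimensions [T].
I (current) has dimensions [I].
L_ind (inductance) has dimensions [I^-2 L^2 M T^-2].

Left side: [T]
Right side: [I^-1 L^2 M T^-2]

The two sides have different dimensions, so the equation is NOT dimensionally consistent.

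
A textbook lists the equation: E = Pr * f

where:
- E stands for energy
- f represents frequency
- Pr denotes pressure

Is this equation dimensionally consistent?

No

E (energy) has dimensions [L^2 M T^-2].
f (frequency) has dimensions [T^-1].
Pr (pressure) has dimensions [L^-1 M T^-2].

Left side: [L^2 M T^-2]
Right side: [L^-1 M T^-3]

The two sides have different dimensions, so the equation is NOT dimensionally consistent.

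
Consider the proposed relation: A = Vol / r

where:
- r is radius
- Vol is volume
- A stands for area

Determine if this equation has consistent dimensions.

Yes

r (radius) has dimensions [L].
Vol (volume) has dimensions [L^3].
A (area) has dimensions [L^2].

Left side: [L^2]
Right side: [L^2]

Both sides have the same dimensions, so the equation is dimensionally consistent.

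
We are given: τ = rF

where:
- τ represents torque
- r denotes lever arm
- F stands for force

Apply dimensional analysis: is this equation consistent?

Yes

τ (torque) has dimensions [L^2 M T^-2].
r (lever arm) has dimensions [L].
F (force) has dimensions [L M T^-2].

Left side: [L^2 M T^-2]
Right side: [L^2 M T^-2]

Both sides have the same dimensions, so the equation is dimensionally consistent.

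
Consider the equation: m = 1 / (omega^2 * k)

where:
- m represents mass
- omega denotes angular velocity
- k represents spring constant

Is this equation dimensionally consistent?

No

m (mass) has dimensions [M].
omega (angular velocity) has dimensions [T^-1].
k (spring constant) has dimensions [M T^-2].

Left side: [M]
Right side: [M^-1 T^4]

The two sides have different dimensions, so the equation is NOT dimensionally consistent.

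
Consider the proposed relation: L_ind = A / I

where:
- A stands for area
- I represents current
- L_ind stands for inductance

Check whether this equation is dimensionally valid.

No

A (area) has dimensions [L^2].
I (current) has dimensions [I].
L_ind (inductance) has dimensions [I^-2 L^2 M T^-2].

Left side: [I^-2 L^2 M T^-2]
Right side: [I^-1 L^2]

The two sides have different dimensions, so the equation is NOT dimensionally consistent.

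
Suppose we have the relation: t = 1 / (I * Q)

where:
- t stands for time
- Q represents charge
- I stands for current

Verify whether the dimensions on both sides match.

No

t (time) has dimensions [T].
Q (charge) has dimensions [I T].
I (current) has dimensions [I].

Left side: [T]
Right side: [I^-2 T^-1]

The two sides have different dimensions, so the equation is NOT dimensionally consistent.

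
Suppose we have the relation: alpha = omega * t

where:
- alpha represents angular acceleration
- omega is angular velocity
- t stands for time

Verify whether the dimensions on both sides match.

No

alpha (angular acceleration) has dimensions [T^-2].
omega (angular velocity) has dimensions [T^-1].
t (time) has dimensions [T].

Left side: [T^-2]
Right side: [dimensionless]

The two sides have different dimensions, so the equation is NOT dimensionally consistent.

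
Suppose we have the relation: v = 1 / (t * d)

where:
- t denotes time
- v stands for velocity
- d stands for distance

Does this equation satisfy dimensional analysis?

No

t (time) has dimensions [T].
v (velocity) has dimensions [L T^-1].
d (distance) has dimensions [L].

Left side: [L T^-1]
Right side: [L^-1 T^-1]

The two sides have different dimensions, so the equation is NOT dimensionally consistent.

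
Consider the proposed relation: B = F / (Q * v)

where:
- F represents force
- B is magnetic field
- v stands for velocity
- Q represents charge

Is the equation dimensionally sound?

Yes

F (force) has dimensions [L M T^-2].
B (magnetic field) has dimensions [I^-1 M T^-2].
v (velocity) has dimensions [L T^-1].
Q (charge) has dimensions [I T].

Left side: [I^-1 M T^-2]
Right side: [I^-1 M T^-2]

Both sides have the same dimensions, so the equation is dimensionally consistent.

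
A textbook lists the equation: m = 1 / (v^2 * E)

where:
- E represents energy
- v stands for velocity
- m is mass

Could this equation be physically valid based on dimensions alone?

No

E (energy) has dimensions [L^2 M T^-2].
v (velocity) has dimensions [L T^-1].
m (mass) has dimensions [M].

Left side: [M]
Right side: [L^-4 M^-1 T^4]

The two sides have different dimensions, so the equation is NOT dimensionally consistent.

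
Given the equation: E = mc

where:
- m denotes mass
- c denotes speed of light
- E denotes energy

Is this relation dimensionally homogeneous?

No

m (mass) has dimensions [M].
c (speed of light) has dimensions [L T^-1].
E (energy) has dimensions [L^2 M T^-2].

Left side: [L^2 M T^-2]
Right side: [L M T^-1]

The two sides have different dimensions, so the equation is NOT dimensionally consistent.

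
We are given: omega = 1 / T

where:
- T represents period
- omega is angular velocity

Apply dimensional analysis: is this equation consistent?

Yes

T (period) has dimensions [T].
omega (angular velocity) has dimensions [T^-1].

Left side: [T^-1]
Right side: [T^-1]

Both sides have the same dimensions, so the equation is dimensionally consistent.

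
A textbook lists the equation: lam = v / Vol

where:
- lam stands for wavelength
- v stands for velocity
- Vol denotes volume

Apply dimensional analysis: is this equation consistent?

No

lam (wavelength) has dimensions [L].
v (velocity) has dimensions [L T^-1].
Vol (volume) has dimensions [L^3].

Left side: [L]
Right side: [L^-2 T^-1]

The two sides have different dimensions, so the equation is NOT dimensionally consistent.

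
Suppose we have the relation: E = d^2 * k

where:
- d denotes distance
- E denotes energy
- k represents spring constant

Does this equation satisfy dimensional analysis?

Yes

d (distance) has dimensions [L].
E (energy) has dimensions [L^2 M T^-2].
k (spring constant) has dimensions [M T^-2].

Left side: [L^2 M T^-2]
Right side: [L^2 M T^-2]

Both sides have the same dimensions, so the equation is dimensionally consistent.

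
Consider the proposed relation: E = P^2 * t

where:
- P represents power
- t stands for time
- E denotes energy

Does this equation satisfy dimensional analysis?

No

P (power) has dimensions [L^2 M T^-3].
t (time) has dimensions [T].
E (energy) has dimensions [L^2 M T^-2].

Left side: [L^2 M T^-2]
Right side: [L^4 M^2 T^-5]

The two sides have different dimensions, so the equation is NOT dimensionally consistent.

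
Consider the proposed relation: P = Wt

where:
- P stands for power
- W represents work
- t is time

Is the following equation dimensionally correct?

No

P (power) has dimensions [L^2 M T^-3].
W (work) has dimensions [L^2 M T^-2].
t (time) has dimensions [T].

Left side: [L^2 M T^-3]
Right side: [L^2 M T^-1]

The two sides have different dimensions, so the equation is NOT dimensionally consistent.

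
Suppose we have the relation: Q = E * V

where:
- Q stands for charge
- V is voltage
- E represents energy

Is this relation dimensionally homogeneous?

No

Q (charge) has dimensions [I T].
V (voltage) has dimensions [I^-1 L^2 M T^-3].
E (energy) has dimensions [L^2 M T^-2].

Left side: [I T]
Right side: [I^-1 L^4 M^2 T^-5]

The two sides have different dimensions, so the equation is NOT dimensionally consistent.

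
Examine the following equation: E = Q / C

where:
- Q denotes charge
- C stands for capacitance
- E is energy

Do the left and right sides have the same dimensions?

No

Q (charge) has dimensions [I T].
C (capacitance) has dimensions [I^2 L^-2 M^-1 T^4].
E (energy) has dimensions [L^2 M T^-2].

Left side: [L^2 M T^-2]
Right side: [I^-1 L^2 M T^-3]

The two sides have different dimensions, so the equation is NOT dimensionally consistent.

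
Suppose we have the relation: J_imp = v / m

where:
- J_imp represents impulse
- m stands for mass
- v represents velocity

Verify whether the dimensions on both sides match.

No

J_imp (impulse) has dimensions [L M T^-1].
m (mass) has dimensions [M].
v (velocity) has dimensions [L T^-1].

Left side: [L M T^-1]
Right side: [L M^-1 T^-1]

The two sides have different dimensions, so the equation is NOT dimensionally consistent.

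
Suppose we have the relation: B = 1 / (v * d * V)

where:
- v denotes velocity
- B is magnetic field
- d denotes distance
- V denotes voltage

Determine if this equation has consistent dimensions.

No

v (velocity) has dimensions [L T^-1].
B (magnetic field) has dimensions [I^-1 M T^-2].
d (distance) has dimensions [L].
V (voltage) has dimensions [I^-1 L^2 M T^-3].

Left side: [I^-1 M T^-2]
Right side: [I L^-4 M^-1 T^4]

The two sides have different dimensions, so the equation is NOT dimensionally consistent.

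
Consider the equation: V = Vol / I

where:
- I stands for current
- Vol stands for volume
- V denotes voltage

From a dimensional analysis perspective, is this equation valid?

No

I (current) has dimensions [I].
Vol (volume) has dimensions [L^3].
V (voltage) has dimensions [I^-1 L^2 M T^-3].

Left side: [I^-1 L^2 M T^-3]
Right side: [I^-1 L^3]

The two sides have different dimensions, so the equation is NOT dimensionally consistent.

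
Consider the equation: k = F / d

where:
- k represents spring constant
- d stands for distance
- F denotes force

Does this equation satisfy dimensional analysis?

Yes

k (spring constant) has dimensions [M T^-2].
d (distance) has dimensions [L].
F (force) has dimensions [L M T^-2].

Left side: [M T^-2]
Right side: [M T^-2]

Both sides have the same dimensions, so the equation is dimensionally consistent.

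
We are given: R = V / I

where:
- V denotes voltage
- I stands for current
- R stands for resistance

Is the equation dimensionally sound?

Yes

V (voltage) has dimensions [I^-1 L^2 M T^-3].
I (current) has dimensions [I].
R (resistance) has dimensions [I^-2 L^2 M T^-3].

Left side: [I^-2 L^2 M T^-3]
Right side: [I^-2 L^2 M T^-3]

Both sides have the same dimensions, so the equation is dimensionally consistent.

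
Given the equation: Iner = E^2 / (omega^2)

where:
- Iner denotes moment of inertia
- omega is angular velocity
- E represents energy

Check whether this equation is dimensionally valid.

No

Iner (moment of inertia) has dimensions [L^2 M].
omega (angular velocity) has dimensions [T^-1].
E (energy) has dimensions [L^2 M T^-2].

Left side: [L^2 M]
Right side: [L^4 M^2 T^-2]

The two sides have different dimensions, so the equation is NOT dimensionally consistent.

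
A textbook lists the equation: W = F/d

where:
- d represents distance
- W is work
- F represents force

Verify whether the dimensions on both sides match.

No

d (distance) has dimensions [L].
W (work) has dimensions [L^2 M T^-2].
F (force) has dimensions [L M T^-2].

Left side: [L^2 M T^-2]
Right side: [M T^-2]

The two sides have different dimensions, so the equation is NOT dimensionally consistent.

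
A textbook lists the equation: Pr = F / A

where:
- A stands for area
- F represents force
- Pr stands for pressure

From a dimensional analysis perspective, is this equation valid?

Yes

A (area) has dimensions [L^2].
F (force) has dimensions [L M T^-2].
Pr (pressure) has dimensions [L^-1 M T^-2].

Left side: [L^-1 M T^-2]
Right side: [L^-1 M T^-2]

Both sides have the same dimensions, so the equation is dimensionally consistent.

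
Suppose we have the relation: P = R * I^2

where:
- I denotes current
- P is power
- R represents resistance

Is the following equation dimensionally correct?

Yes

I (current) has dimensions [I].
P (power) has dimensions [L^2 M T^-3].
R (resistance) has dimensions [I^-2 L^2 M T^-3].

Left side: [L^2 M T^-3]
Right side: [L^2 M T^-3]

Both sides have the same dimensions, so the equation is dimensionally consistent.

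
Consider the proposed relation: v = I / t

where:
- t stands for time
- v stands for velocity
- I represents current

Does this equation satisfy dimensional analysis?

No

t (time) has dimensions [T].
v (velocity) has dimensions [L T^-1].
I (current) has dimensions [I].

Left side: [L T^-1]
Right side: [I T^-1]

The two sides have different dimensions, so the equation is NOT dimensionally consistent.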